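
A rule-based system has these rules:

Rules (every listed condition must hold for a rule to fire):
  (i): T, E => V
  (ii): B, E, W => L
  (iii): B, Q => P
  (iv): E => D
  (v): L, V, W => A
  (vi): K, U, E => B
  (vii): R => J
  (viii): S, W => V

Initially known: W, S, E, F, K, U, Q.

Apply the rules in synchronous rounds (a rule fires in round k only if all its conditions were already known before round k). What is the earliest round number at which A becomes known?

3

Round 1 fires (iv), (vi), (viii), giving D, B, V.
Round 2 fires (ii), (iii), giving L, P.
Round 3 fires (v), giving A.
A first appears in round 3.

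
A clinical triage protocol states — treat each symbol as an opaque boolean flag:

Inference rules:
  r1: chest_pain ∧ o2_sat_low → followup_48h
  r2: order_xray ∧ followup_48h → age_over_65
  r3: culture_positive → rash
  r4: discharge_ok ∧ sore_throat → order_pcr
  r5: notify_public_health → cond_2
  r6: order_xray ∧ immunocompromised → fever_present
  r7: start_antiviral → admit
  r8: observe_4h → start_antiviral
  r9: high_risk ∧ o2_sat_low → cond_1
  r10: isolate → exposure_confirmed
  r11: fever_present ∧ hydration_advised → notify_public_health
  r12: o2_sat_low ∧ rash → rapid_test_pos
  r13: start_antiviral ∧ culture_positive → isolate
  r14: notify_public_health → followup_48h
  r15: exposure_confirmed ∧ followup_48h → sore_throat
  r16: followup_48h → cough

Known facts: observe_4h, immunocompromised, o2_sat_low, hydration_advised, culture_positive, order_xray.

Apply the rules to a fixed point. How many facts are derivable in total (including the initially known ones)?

Round 1: r3 [culture_positive → rash]; r6 [order_xray ∧ immunocompromised → fever_present]; r8 [observe_4h → start_antiviral]. Adds rash, fever_present, start_antiviral.
Round 2: r7 [start_antiviral → admit]; r11 [fever_present ∧ hydration_advised → notify_public_health]; r12 [o2_sat_low ∧ rash → rapid_test_pos]; r13 [start_antiviral ∧ culture_positive → isolate]. Adds admit, notify_public_health, rapid_test_pos, isolate.
Round 3: r5 [notify_public_health → cond_2]; r10 [isolate → exposure_confirmed]; r14 [notify_public_health → followup_48h]. Adds cond_2, exposure_confirmed, followup_48h.
Round 4: r2 [order_xray ∧ followup_48h → age_over_65]; r15 [exposure_confirmed ∧ followup_48h → sore_throat]; r16 [followup_48h → cough]. Adds age_over_65, sore_throat, cough.
Closure: {admit, age_over_65, cond_2, cough, culture_positive, exposure_confirmed, fever_present, followup_48h, hydration_advised, immunocompromised, isolate, notify_public_health, o2_sat_low, observe_4h, order_xray, rapid_test_pos, rash, sore_throat, start_antiviral} — 19 facts.

19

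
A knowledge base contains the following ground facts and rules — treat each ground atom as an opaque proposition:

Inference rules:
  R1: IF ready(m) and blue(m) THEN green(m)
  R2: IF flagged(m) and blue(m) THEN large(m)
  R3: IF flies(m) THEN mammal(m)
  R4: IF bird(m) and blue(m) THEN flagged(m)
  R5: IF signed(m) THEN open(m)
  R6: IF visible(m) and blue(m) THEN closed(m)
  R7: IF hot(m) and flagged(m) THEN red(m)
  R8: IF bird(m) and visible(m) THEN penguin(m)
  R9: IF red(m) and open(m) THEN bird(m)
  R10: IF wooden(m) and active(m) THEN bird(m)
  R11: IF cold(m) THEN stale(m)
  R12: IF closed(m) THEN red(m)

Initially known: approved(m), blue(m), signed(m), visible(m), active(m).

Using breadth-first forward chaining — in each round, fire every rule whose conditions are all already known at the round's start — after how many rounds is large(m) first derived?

Round 1: R5 [IF signed(m) THEN open(m)]; R6 [IF visible(m) and blue(m) THEN closed(m)]. Adds open(m), closed(m).
Round 2: R12 [IF closed(m) THEN red(m)]. Adds red(m).
Round 3: R9 [IF red(m) and open(m) THEN bird(m)]. Adds bird(m).
Round 4: R4 [IF bird(m) and blue(m) THEN flagged(m)]; R8 [IF bird(m) and visible(m) THEN penguin(m)]. Adds flagged(m), penguin(m).
Round 5: R2 [IF flagged(m) and blue(m) THEN large(m)]. Adds large(m).
large(m) first appears in round 5.

5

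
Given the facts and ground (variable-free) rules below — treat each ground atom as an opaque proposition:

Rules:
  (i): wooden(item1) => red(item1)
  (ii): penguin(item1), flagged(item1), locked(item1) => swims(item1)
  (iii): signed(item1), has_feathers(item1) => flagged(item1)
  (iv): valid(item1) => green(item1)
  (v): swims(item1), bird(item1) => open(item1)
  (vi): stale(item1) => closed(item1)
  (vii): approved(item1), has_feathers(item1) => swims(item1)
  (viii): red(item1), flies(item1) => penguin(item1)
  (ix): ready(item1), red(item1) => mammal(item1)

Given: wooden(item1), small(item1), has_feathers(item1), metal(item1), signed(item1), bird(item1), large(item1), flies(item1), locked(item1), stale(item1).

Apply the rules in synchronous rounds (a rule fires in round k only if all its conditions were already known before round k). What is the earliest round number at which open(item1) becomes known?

4

Round 1: (i) [wooden(item1) => red(item1)]; (iii) [signed(item1), has_feathers(item1) => flagged(item1)]; (vi) [stale(item1) => closed(item1)]. New: red(item1), flagged(item1), closed(item1).
Round 2: (viii) [red(item1), flies(item1) => penguin(item1)]. New: penguin(item1).
Round 3: (ii) [penguin(item1), flagged(item1), locked(item1) => swims(item1)]. New: swims(item1).
Round 4: (v) [swims(item1), bird(item1) => open(item1)]. New: open(item1).
open(item1) first appears in round 4.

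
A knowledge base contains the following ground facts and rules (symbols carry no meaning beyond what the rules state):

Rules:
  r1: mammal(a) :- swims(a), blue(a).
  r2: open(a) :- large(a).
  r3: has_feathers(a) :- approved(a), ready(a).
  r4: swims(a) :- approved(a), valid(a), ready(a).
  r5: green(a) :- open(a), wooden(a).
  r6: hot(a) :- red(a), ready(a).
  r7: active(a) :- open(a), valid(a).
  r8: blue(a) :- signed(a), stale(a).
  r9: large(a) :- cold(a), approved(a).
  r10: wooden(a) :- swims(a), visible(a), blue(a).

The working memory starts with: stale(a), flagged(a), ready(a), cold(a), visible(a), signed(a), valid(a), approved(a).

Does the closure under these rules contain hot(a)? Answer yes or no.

Round 1 fires r3, r4, r8, r9, giving has_feathers(a), swims(a), blue(a), large(a).
Round 2 fires r1, r2, r10, giving mammal(a), open(a), wooden(a).
Round 3 fires r5, r7, giving green(a), active(a).
Fixed point reached. hot(a) is concluded only by r6; r6 needs red(a) (never derived).

no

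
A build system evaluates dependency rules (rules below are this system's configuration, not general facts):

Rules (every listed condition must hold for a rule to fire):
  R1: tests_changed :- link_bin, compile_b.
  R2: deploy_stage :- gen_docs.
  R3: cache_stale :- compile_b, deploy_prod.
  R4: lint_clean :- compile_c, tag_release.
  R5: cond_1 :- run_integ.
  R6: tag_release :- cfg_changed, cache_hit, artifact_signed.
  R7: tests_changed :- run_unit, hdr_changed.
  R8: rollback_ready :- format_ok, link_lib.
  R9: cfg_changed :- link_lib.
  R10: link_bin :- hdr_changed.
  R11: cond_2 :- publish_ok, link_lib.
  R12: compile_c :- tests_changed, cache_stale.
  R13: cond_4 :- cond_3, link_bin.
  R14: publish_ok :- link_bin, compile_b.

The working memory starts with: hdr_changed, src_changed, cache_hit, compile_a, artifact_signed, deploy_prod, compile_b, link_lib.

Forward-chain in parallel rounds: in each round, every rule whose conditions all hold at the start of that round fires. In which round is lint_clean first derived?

Round 1 — R3, R9, R10, derive cache_stale, cfg_changed, link_bin.
Round 2 — R1, R6, R14, derive tests_changed, tag_release, publish_ok.
Round 3 — R11, R12, derive cond_2, compile_c.
Round 4 — R4, derive lint_clean.
lint_clean first appears in round 4.

4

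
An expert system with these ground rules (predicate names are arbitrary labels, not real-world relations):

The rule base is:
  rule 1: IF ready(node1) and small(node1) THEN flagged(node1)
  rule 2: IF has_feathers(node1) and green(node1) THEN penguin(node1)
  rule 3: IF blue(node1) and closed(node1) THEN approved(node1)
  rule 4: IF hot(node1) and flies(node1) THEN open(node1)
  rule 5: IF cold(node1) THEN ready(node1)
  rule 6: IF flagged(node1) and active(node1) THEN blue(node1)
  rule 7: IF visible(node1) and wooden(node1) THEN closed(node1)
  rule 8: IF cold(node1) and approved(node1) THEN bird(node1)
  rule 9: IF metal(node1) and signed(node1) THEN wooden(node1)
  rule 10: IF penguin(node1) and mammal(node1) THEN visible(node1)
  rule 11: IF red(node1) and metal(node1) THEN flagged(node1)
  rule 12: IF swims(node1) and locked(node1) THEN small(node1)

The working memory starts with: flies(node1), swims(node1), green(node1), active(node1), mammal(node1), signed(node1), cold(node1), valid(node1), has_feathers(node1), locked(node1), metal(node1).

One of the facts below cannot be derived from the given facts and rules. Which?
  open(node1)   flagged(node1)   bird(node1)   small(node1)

open(node1)

Round 1 fires rule 2, rule 5, rule 9, rule 12, giving penguin(node1), ready(node1), wooden(node1), small(node1).
Round 2 fires rule 1, rule 10, giving flagged(node1), visible(node1).
Round 3 fires rule 6, rule 7, giving blue(node1), closed(node1).
Round 4 fires rule 3, giving approved(node1).
Round 5 fires rule 8, giving bird(node1).
Derived: flagged(node1) (round 2), bird(node1) (round 5), small(node1) (round 1). open(node1) never appears in any round.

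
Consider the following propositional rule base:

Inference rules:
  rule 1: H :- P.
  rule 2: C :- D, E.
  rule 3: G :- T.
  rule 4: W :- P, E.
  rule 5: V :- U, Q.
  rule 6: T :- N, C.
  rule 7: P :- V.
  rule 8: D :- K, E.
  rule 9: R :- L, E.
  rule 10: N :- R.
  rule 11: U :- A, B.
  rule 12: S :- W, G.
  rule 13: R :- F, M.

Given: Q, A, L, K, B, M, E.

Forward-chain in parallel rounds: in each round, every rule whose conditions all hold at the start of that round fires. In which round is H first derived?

4

Round 1: rule 8 [D :- K, E.]; rule 9 [R :- L, E.]; rule 11 [U :- A, B.]. Adds D, R, U.
Round 2: rule 2 [C :- D, E.]; rule 5 [V :- U, Q.]; rule 10 [N :- R.]. Adds C, V, N.
Round 3: rule 6 [T :- N, C.]; rule 7 [P :- V.]. Adds T, P.
Round 4: rule 1 [H :- P.]; rule 3 [G :- T.]; rule 4 [W :- P, E.]. Adds H, G, W.
H first appears in round 4.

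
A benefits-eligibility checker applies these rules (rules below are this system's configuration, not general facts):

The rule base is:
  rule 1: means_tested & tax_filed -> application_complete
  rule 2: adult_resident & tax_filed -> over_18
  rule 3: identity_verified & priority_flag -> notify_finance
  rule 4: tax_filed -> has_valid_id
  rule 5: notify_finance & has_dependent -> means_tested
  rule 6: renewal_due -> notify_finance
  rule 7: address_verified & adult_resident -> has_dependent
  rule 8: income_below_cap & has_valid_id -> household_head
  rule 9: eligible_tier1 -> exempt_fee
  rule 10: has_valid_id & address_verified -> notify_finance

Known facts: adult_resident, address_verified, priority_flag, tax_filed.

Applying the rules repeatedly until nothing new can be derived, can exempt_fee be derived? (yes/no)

Round 1: rule 2 [adult_resident & tax_filed -> over_18]; rule 4 [tax_filed -> has_valid_id]; rule 7 [address_verified & adult_resident -> has_dependent]. New: over_18, has_valid_id, has_dependent.
Round 2: rule 10 [has_valid_id & address_verified -> notify_finance]. New: notify_finance.
Round 3: rule 5 [notify_finance & has_dependent -> means_tested]. New: means_tested.
Round 4: rule 1 [means_tested & tax_filed -> application_complete]. New: application_complete.
Fixed point reached. exempt_fee is concluded only by rule 9; rule 9 needs eligible_tier1 (never derived).

no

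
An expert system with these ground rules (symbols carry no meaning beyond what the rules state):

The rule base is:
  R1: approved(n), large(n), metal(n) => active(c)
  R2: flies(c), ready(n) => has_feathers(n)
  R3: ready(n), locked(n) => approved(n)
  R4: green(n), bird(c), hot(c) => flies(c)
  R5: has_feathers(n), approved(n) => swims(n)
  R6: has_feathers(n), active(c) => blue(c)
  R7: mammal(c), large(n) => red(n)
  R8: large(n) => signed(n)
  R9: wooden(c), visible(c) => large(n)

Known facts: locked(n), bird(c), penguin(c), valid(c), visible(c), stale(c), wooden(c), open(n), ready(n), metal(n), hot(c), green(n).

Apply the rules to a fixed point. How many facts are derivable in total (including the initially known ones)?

20

Round 1 fires R3, R4, R9, giving approved(n), flies(c), large(n).
Round 2 fires R1, R2, R8, giving active(c), has_feathers(n), signed(n).
Round 3 fires R5, R6, giving swims(n), blue(c).
Closure: {active(c), approved(n), bird(c), blue(c), flies(c), green(n), has_feathers(n), hot(c), large(n), locked(n), metal(n), open(n), penguin(c), ready(n), signed(n), stale(c), swims(n), valid(c), visible(c), wooden(c)} — 20 facts.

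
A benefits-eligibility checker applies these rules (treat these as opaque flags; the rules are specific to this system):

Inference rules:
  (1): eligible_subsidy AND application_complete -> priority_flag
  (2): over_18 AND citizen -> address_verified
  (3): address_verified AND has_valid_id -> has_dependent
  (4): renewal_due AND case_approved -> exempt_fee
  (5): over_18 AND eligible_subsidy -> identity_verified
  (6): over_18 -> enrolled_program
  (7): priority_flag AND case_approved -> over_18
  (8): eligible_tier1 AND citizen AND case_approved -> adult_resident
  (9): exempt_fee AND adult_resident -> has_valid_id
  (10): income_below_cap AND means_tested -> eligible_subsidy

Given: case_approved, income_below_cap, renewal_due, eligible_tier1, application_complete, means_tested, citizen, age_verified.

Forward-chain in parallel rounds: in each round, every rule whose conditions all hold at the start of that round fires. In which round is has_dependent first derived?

5

Round 1 fires (4), (8), (10), giving exempt_fee, adult_resident, eligible_subsidy.
Round 2 fires (1), (9), giving priority_flag, has_valid_id.
Round 3 fires (7), giving over_18.
Round 4 fires (2), (5), (6), giving address_verified, identity_verified, enrolled_program.
Round 5 fires (3), giving has_dependent.
has_dependent first appears in round 5.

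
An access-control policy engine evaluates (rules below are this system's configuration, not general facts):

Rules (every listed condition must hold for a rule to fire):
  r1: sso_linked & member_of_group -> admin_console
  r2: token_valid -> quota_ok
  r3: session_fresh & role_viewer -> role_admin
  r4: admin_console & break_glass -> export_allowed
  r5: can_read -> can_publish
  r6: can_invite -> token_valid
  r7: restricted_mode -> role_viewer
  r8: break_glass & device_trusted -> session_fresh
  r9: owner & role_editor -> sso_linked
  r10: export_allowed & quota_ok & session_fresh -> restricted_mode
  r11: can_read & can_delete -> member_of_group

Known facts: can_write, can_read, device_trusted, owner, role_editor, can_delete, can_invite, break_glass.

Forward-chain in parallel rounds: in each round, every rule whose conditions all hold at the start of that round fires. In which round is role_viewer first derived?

5

[1] r5 [can_read -> can_publish]; r6 [can_invite -> token_valid]; r8 [break_glass & device_trusted -> session_fresh]; r9 [owner & role_editor -> sso_linked]; r11 [can_read & can_delete -> member_of_group]. ⇒ new: can_publish, token_valid, session_fresh, sso_linked, member_of_group.
[2] r1 [sso_linked & member_of_group -> admin_console]; r2 [token_valid -> quota_ok]. ⇒ new: admin_console, quota_ok.
[3] r4 [admin_console & break_glass -> export_allowed]. ⇒ new: export_allowed.
[4] r10 [export_allowed & quota_ok & session_fresh -> restricted_mode]. ⇒ new: restricted_mode.
[5] r7 [restricted_mode -> role_viewer]. ⇒ new: role_viewer.
role_viewer first appears in round 5.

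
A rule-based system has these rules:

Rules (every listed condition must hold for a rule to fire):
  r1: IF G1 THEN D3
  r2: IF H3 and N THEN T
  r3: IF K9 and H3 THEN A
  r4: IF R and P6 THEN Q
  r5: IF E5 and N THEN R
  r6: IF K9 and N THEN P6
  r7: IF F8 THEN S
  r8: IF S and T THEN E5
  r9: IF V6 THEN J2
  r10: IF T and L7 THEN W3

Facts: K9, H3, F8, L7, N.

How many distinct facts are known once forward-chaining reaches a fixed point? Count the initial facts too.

13

Round 1: r2 [IF H3 and N THEN T]; r3 [IF K9 and H3 THEN A]; r6 [IF K9 and N THEN P6]; r7 [IF F8 THEN S]. New: T, A, P6, S.
Round 2: r8 [IF S and T THEN E5]; r10 [IF T and L7 THEN W3]. New: E5, W3.
Round 3: r5 [IF E5 and N THEN R]. New: R.
Round 4: r4 [IF R and P6 THEN Q]. New: Q.
Closure: {A, E5, F8, H3, K9, L7, N, P6, Q, R, S, T, W3} — 13 facts.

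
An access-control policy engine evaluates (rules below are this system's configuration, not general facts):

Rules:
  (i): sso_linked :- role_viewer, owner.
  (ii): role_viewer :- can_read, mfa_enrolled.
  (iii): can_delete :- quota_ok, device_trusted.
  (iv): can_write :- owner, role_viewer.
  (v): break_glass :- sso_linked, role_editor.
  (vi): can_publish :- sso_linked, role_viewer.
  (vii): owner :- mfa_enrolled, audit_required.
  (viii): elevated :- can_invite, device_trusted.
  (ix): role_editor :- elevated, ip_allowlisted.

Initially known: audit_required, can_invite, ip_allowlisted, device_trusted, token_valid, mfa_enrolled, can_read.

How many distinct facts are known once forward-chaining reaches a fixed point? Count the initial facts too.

15

[1] (ii) [role_viewer :- can_read, mfa_enrolled.]; (vii) [owner :- mfa_enrolled, audit_required.]; (viii) [elevated :- can_invite, device_trusted.]. ⇒ new: role_viewer, owner, elevated.
[2] (i) [sso_linked :- role_viewer, owner.]; (iv) [can_write :- owner, role_viewer.]; (ix) [role_editor :- elevated, ip_allowlisted.]. ⇒ new: sso_linked, can_write, role_editor.
[3] (v) [break_glass :- sso_linked, role_editor.]; (vi) [can_publish :- sso_linked, role_viewer.]. ⇒ new: break_glass, can_publish.
Closure: {audit_required, break_glass, can_invite, can_publish, can_read, can_write, device_trusted, elevated, ip_allowlisted, mfa_enrolled, owner, role_editor, role_viewer, sso_linked, token_valid} — 15 facts.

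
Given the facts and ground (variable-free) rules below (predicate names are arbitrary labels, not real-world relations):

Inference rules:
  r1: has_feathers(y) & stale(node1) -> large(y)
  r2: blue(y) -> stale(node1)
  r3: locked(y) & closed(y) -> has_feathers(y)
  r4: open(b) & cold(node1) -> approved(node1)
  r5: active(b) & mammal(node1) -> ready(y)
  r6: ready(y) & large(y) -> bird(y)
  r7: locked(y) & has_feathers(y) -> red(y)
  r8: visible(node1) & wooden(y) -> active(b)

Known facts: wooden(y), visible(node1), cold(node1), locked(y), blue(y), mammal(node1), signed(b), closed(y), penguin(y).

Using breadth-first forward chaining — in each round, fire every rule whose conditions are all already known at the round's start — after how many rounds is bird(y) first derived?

3

[1] r2 [blue(y) -> stale(node1)]; r3 [locked(y) & closed(y) -> has_feathers(y)]; r8 [visible(node1) & wooden(y) -> active(b)]. ⇒ new: stale(node1), has_feathers(y), active(b).
[2] r1 [has_feathers(y) & stale(node1) -> large(y)]; r5 [active(b) & mammal(node1) -> ready(y)]; r7 [locked(y) & has_feathers(y) -> red(y)]. ⇒ new: large(y), ready(y), red(y).
[3] r6 [ready(y) & large(y) -> bird(y)]. ⇒ new: bird(y).
bird(y) first appears in round 3.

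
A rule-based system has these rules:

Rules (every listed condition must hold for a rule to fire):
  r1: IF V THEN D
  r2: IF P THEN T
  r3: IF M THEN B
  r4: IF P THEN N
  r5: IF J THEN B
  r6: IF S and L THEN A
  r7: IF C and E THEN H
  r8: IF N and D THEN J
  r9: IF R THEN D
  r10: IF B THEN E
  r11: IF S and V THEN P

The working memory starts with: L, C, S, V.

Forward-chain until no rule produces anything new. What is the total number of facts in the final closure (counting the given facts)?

13

[1] r1 [IF V THEN D]; r6 [IF S and L THEN A]; r11 [IF S and V THEN P]. ⇒ new: D, A, P.
[2] r2 [IF P THEN T]; r4 [IF P THEN N]. ⇒ new: T, N.
[3] r8 [IF N and D THEN J]. ⇒ new: J.
[4] r5 [IF J THEN B]. ⇒ new: B.
[5] r10 [IF B THEN E]. ⇒ new: E.
[6] r7 [IF C and E THEN H]. ⇒ new: H.
Closure: {A, B, C, D, E, H, J, L, N, P, S, T, V} — 13 facts.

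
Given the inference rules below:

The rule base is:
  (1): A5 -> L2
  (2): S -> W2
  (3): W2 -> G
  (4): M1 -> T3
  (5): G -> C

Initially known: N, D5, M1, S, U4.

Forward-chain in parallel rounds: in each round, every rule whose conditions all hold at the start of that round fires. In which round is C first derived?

Round 1 fires (2), (4), giving W2, T3.
Round 2 fires (3), giving G.
Round 3 fires (5), giving C.
C first appears in round 3.

3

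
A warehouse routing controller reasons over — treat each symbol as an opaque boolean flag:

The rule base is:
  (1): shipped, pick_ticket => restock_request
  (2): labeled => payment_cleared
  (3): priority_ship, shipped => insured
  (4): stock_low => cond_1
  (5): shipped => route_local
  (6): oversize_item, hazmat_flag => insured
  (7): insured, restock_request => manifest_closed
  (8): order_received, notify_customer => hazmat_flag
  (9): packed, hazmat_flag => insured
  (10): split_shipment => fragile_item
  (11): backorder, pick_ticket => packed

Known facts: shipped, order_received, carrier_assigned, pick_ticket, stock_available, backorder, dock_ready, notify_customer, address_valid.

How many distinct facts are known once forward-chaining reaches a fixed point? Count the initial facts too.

15

Round 1 — (1), (5), (8), (11), derive restock_request, route_local, hazmat_flag, packed.
Round 2 — (9), derive insured.
Round 3 — (7), derive manifest_closed.
Closure: {address_valid, backorder, carrier_assigned, dock_ready, hazmat_flag, insured, manifest_closed, notify_customer, order_received, packed, pick_ticket, restock_request, route_local, shipped, stock_available} — 15 facts.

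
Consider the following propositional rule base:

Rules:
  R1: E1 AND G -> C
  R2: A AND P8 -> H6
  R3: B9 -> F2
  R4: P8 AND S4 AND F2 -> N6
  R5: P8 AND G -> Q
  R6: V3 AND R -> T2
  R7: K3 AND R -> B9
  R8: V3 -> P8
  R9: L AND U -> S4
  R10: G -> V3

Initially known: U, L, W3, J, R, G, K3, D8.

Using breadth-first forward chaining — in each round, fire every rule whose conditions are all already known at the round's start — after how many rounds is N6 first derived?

Round 1 fires R7, R9, R10, giving B9, S4, V3.
Round 2 fires R3, R6, R8, giving F2, T2, P8.
Round 3 fires R4, R5, giving N6, Q.
N6 first appears in round 3.

3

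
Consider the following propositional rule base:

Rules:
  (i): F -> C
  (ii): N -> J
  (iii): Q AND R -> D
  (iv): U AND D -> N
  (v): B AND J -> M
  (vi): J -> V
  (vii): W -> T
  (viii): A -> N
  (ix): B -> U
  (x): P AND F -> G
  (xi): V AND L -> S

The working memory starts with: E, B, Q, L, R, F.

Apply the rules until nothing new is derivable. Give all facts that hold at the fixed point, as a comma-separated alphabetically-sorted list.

B, C, D, E, F, J, L, M, N, Q, R, S, U, V

[1] (i) [F -> C]; (iii) [Q AND R -> D]; (ix) [B -> U]. ⇒ new: C, D, U.
[2] (iv) [U AND D -> N]. ⇒ new: N.
[3] (ii) [N -> J]. ⇒ new: J.
[4] (v) [B AND J -> M]; (vi) [J -> V]. ⇒ new: M, V.
[5] (xi) [V AND L -> S]. ⇒ new: S.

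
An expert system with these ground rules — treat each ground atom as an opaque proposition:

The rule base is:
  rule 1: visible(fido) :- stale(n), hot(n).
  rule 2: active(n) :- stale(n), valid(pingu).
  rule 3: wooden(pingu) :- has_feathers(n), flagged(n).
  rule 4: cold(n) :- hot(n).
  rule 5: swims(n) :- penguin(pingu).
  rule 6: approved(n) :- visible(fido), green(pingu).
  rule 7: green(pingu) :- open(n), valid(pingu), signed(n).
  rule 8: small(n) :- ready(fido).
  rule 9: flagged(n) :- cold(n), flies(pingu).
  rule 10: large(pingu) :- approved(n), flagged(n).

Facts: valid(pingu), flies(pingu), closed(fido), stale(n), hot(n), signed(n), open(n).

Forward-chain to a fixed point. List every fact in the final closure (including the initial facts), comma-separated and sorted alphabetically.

Round 1 — rule 1, rule 2, rule 4, rule 7, derive visible(fido), active(n), cold(n), green(pingu).
Round 2 — rule 6, rule 9, derive approved(n), flagged(n).
Round 3 — rule 10, derive large(pingu).

active(n), approved(n), closed(fido), cold(n), flagged(n), flies(pingu), green(pingu), hot(n), large(pingu), open(n), signed(n), stale(n), valid(pingu), visible(fido)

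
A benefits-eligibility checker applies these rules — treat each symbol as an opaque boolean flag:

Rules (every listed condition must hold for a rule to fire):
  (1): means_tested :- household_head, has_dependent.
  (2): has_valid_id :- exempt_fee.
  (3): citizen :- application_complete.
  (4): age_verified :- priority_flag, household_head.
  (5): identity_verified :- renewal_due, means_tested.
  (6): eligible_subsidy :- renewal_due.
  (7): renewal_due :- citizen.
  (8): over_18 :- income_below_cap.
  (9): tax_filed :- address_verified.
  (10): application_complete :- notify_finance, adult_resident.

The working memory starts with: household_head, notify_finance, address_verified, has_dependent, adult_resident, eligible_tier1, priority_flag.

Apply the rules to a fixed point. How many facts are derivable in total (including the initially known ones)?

15

Round 1: (1) [means_tested :- household_head, has_dependent.]; (4) [age_verified :- priority_flag, household_head.]; (9) [tax_filed :- address_verified.]; (10) [application_complete :- notify_finance, adult_resident.]. New: means_tested, age_verified, tax_filed, application_complete.
Round 2: (3) [citizen :- application_complete.]. New: citizen.
Round 3: (7) [renewal_due :- citizen.]. New: renewal_due.
Round 4: (5) [identity_verified :- renewal_due, means_tested.]; (6) [eligible_subsidy :- renewal_due.]. New: identity_verified, eligible_subsidy.
Closure: {address_verified, adult_resident, age_verified, application_complete, citizen, eligible_subsidy, eligible_tier1, has_dependent, household_head, identity_verified, means_tested, notify_finance, priority_flag, renewal_due, tax_filed} — 15 facts.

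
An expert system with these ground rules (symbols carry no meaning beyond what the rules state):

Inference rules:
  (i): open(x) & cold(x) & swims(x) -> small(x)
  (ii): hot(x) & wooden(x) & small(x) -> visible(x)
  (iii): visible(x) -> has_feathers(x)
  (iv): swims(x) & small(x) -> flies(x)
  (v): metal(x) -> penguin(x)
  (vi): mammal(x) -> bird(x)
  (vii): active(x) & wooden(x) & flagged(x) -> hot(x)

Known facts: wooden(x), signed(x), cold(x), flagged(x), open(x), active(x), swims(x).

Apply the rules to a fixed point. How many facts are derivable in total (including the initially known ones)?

12

Round 1: (i) [open(x) & cold(x) & swims(x) -> small(x)]; (vii) [active(x) & wooden(x) & flagged(x) -> hot(x)]. New: small(x), hot(x).
Round 2: (ii) [hot(x) & wooden(x) & small(x) -> visible(x)]; (iv) [swims(x) & small(x) -> flies(x)]. New: visible(x), flies(x).
Round 3: (iii) [visible(x) -> has_feathers(x)]. New: has_feathers(x).
Closure: {active(x), cold(x), flagged(x), flies(x), has_feathers(x), hot(x), open(x), signed(x), small(x), swims(x), visible(x), wooden(x)} — 12 facts.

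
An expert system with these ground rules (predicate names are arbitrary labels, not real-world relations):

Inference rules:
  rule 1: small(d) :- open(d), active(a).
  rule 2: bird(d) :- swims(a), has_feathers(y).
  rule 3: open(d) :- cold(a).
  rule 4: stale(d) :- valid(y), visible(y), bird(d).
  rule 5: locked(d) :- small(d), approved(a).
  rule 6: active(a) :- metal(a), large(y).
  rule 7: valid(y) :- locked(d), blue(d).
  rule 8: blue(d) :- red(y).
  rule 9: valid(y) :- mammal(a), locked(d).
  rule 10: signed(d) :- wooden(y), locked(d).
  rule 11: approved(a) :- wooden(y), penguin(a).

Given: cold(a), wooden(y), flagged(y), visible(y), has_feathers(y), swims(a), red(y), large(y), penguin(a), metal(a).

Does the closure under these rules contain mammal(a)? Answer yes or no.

no

Round 1: rule 2 [bird(d) :- swims(a), has_feathers(y).]; rule 3 [open(d) :- cold(a).]; rule 6 [active(a) :- metal(a), large(y).]; rule 8 [blue(d) :- red(y).]; rule 11 [approved(a) :- wooden(y), penguin(a).]. New: bird(d), open(d), active(a), blue(d), approved(a).
Round 2: rule 1 [small(d) :- open(d), active(a).]. New: small(d).
Round 3: rule 5 [locked(d) :- small(d), approved(a).]. New: locked(d).
Round 4: rule 7 [valid(y) :- locked(d), blue(d).]; rule 10 [signed(d) :- wooden(y), locked(d).]. New: valid(y), signed(d).
Round 5: rule 4 [stale(d) :- valid(y), visible(y), bird(d).]. New: stale(d).
Fixed point reached. No rule has mammal(a) as a consequent, and it is not given.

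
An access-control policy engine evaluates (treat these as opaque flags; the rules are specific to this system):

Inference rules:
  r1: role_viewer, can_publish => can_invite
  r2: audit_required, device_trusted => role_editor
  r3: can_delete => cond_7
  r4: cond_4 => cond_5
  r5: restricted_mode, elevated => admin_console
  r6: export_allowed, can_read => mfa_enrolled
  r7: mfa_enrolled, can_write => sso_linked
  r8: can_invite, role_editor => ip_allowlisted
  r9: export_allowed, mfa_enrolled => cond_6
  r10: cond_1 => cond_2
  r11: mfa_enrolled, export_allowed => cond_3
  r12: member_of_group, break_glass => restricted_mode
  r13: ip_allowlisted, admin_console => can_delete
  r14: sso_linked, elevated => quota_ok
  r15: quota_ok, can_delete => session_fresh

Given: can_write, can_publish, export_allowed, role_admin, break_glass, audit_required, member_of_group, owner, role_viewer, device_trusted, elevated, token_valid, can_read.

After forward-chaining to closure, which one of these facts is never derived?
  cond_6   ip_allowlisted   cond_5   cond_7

Round 1 — r1, r2, r6, r12, derive can_invite, role_editor, mfa_enrolled, restricted_mode.
Round 2 — r5, r7, r8, r9, r11, derive admin_console, sso_linked, ip_allowlisted, cond_6, cond_3.
Round 3 — r13, r14, derive can_delete, quota_ok.
Round 4 — r3, r15, derive cond_7, session_fresh.
Derived: ip_allowlisted (round 2), cond_6 (round 2), cond_7 (round 4). cond_5 never appears in any round.

cond_5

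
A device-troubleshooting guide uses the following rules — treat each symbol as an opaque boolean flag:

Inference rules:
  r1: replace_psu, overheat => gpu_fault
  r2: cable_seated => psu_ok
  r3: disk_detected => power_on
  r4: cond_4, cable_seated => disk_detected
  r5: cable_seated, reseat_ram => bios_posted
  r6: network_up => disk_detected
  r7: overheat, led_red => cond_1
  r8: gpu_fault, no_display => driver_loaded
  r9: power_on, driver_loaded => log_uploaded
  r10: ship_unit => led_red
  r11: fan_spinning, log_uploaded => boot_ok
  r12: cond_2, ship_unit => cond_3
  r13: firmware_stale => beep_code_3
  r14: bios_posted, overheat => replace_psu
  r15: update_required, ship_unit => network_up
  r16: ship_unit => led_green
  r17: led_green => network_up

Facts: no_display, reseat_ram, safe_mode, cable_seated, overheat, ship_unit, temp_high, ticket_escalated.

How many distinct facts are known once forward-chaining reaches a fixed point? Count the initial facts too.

20

Round 1 fires r2, r5, r10, r16, giving psu_ok, bios_posted, led_red, led_green.
Round 2 fires r7, r14, r17, giving cond_1, replace_psu, network_up.
Round 3 fires r1, r6, giving gpu_fault, disk_detected.
Round 4 fires r3, r8, giving power_on, driver_loaded.
Round 5 fires r9, giving log_uploaded.
Closure: {bios_posted, cable_seated, cond_1, disk_detected, driver_loaded, gpu_fault, led_green, led_red, log_uploaded, network_up, no_display, overheat, power_on, psu_ok, replace_psu, reseat_ram, safe_mode, ship_unit, temp_high, ticket_escalated} — 20 facts.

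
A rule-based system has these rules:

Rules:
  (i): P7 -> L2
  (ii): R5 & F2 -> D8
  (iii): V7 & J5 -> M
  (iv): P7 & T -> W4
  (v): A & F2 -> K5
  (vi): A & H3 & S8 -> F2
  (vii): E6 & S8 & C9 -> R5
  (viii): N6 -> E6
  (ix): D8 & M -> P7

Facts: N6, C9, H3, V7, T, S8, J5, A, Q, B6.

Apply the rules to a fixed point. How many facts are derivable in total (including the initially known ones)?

Round 1: (iii) [V7 & J5 -> M]; (vi) [A & H3 & S8 -> F2]; (viii) [N6 -> E6]. Adds M, F2, E6.
Round 2: (v) [A & F2 -> K5]; (vii) [E6 & S8 & C9 -> R5]. Adds K5, R5.
Round 3: (ii) [R5 & F2 -> D8]. Adds D8.
Round 4: (ix) [D8 & M -> P7]. Adds P7.
Round 5: (i) [P7 -> L2]; (iv) [P7 & T -> W4]. Adds L2, W4.
Closure: {A, B6, C9, D8, E6, F2, H3, J5, K5, L2, M, N6, P7, Q, R5, S8, T, V7, W4} — 19 facts.

19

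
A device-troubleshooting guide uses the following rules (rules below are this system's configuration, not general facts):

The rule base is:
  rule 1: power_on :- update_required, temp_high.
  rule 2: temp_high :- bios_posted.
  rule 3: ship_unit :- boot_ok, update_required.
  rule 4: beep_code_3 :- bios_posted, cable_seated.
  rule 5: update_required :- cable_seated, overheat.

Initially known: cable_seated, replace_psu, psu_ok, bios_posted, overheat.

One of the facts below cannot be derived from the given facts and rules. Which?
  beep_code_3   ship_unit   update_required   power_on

Round 1 — rule 2, rule 4, rule 5, derive temp_high, beep_code_3, update_required.
Round 2 — rule 1, derive power_on.
Derived: beep_code_3 (round 1), update_required (round 1), power_on (round 2). ship_unit never appears in any round.

ship_unit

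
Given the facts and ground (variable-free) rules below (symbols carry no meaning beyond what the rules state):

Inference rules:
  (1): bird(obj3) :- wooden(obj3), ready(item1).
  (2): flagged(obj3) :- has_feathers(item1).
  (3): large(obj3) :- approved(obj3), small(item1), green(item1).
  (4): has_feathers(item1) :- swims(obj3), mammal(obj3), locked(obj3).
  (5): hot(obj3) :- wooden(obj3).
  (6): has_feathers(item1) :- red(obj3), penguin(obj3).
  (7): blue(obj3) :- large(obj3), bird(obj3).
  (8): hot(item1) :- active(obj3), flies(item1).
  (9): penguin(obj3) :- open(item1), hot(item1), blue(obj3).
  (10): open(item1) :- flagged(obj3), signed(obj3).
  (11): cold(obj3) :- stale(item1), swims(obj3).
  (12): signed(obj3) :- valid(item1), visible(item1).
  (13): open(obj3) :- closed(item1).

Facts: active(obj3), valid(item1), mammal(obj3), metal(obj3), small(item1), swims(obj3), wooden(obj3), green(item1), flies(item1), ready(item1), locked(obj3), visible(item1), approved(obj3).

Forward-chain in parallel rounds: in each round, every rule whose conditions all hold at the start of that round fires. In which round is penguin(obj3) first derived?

Round 1 fires (1), (3), (4), (5), (8), (12), giving bird(obj3), large(obj3), has_feathers(item1), hot(obj3), hot(item1), signed(obj3).
Round 2 fires (2), (7), giving flagged(obj3), blue(obj3).
Round 3 fires (10), giving open(item1).
Round 4 fires (9), giving penguin(obj3).
penguin(obj3) first appears in round 4.

4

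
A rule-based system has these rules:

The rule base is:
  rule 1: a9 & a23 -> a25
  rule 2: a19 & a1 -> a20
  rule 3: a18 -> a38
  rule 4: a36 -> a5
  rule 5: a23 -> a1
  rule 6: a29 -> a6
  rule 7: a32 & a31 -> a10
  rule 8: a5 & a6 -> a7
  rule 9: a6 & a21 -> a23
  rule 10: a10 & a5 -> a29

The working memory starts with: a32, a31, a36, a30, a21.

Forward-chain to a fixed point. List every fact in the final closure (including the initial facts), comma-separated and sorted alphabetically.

Round 1 — rule 4, rule 7, derive a5, a10.
Round 2 — rule 10, derive a29.
Round 3 — rule 6, derive a6.
Round 4 — rule 8, rule 9, derive a7, a23.
Round 5 — rule 5, derive a1.

a1, a10, a21, a23, a29, a30, a31, a32, a36, a5, a6, a7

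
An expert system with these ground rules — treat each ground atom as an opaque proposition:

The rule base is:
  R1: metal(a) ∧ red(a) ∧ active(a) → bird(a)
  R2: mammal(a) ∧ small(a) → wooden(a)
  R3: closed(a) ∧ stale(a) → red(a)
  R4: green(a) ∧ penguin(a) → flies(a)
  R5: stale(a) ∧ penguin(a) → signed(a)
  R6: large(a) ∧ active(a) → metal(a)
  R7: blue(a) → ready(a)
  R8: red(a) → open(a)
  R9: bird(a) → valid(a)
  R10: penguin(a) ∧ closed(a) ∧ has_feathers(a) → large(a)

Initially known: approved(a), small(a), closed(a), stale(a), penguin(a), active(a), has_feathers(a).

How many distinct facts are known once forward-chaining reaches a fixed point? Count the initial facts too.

Round 1: R3 [closed(a) ∧ stale(a) → red(a)]; R5 [stale(a) ∧ penguin(a) → signed(a)]; R10 [penguin(a) ∧ closed(a) ∧ has_feathers(a) → large(a)]. Adds red(a), signed(a), large(a).
Round 2: R6 [large(a) ∧ active(a) → metal(a)]; R8 [red(a) → open(a)]. Adds metal(a), open(a).
Round 3: R1 [metal(a) ∧ red(a) ∧ active(a) → bird(a)]. Adds bird(a).
Round 4: R9 [bird(a) → valid(a)]. Adds valid(a).
Closure: {active(a), approved(a), bird(a), closed(a), has_feathers(a), large(a), metal(a), open(a), penguin(a), red(a), signed(a), small(a), stale(a), valid(a)} — 14 facts.

14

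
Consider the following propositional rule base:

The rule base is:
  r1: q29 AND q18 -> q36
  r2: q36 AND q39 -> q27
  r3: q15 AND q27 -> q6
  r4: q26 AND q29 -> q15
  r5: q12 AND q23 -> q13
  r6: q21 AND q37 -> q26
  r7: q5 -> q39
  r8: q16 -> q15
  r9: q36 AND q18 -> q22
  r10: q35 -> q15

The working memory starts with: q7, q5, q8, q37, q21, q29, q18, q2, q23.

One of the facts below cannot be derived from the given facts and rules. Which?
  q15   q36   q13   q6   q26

q13

Round 1 — r1, r6, r7, derive q36, q26, q39.
Round 2 — r2, r4, r9, derive q27, q15, q22.
Round 3 — r3, derive q6.
Derived: q15 (round 2), q26 (round 1), q6 (round 3), q36 (round 1). q13 never appears in any round.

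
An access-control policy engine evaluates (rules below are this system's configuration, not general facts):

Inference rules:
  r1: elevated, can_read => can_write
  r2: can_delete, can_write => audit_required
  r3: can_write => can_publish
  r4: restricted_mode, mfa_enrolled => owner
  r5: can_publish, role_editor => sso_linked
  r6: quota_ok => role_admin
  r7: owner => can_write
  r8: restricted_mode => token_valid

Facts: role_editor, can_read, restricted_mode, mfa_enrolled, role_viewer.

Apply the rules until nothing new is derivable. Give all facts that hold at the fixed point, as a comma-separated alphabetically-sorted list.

[1] r4 [restricted_mode, mfa_enrolled => owner]; r8 [restricted_mode => token_valid]. ⇒ new: owner, token_valid.
[2] r7 [owner => can_write]. ⇒ new: can_write.
[3] r3 [can_write => can_publish]. ⇒ new: can_publish.
[4] r5 [can_publish, role_editor => sso_linked]. ⇒ new: sso_linked.

can_publish, can_read, can_write, mfa_enrolled, owner, restricted_mode, role_editor, role_viewer, sso_linked, token_valid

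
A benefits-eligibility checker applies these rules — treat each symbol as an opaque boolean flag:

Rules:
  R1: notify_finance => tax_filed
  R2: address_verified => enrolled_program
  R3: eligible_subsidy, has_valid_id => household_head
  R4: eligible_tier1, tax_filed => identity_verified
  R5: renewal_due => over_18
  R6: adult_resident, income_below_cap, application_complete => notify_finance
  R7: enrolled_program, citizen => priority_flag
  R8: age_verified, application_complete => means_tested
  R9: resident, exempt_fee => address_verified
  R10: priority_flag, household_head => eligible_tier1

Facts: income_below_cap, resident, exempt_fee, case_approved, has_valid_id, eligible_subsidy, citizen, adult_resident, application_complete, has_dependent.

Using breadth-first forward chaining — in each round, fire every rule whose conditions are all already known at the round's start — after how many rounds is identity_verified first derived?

5

Round 1: R3 [eligible_subsidy, has_valid_id => household_head]; R6 [adult_resident, income_below_cap, application_complete => notify_finance]; R9 [resident, exempt_fee => address_verified]. New: household_head, notify_finance, address_verified.
Round 2: R1 [notify_finance => tax_filed]; R2 [address_verified => enrolled_program]. New: tax_filed, enrolled_program.
Round 3: R7 [enrolled_program, citizen => priority_flag]. New: priority_flag.
Round 4: R10 [priority_flag, household_head => eligible_tier1]. New: eligible_tier1.
Round 5: R4 [eligible_tier1, tax_filed => identity_verified]. New: identity_verified.
identity_verified first appears in round 5.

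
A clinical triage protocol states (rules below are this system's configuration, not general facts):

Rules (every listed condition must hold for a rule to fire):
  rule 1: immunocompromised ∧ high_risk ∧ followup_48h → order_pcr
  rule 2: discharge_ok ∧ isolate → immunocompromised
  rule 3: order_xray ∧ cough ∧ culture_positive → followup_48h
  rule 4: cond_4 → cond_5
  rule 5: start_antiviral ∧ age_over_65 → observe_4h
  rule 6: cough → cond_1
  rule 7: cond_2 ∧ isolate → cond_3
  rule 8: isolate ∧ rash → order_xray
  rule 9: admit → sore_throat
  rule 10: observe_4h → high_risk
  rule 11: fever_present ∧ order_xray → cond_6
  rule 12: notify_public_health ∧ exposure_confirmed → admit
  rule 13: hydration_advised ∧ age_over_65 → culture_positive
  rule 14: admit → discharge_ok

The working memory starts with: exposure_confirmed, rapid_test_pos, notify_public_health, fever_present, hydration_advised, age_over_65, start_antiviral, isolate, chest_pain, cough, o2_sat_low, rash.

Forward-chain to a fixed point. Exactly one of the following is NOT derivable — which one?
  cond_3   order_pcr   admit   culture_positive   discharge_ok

cond_3

Round 1: rule 5 [start_antiviral ∧ age_over_65 → observe_4h]; rule 6 [cough → cond_1]; rule 8 [isolate ∧ rash → order_xray]; rule 12 [notify_public_health ∧ exposure_confirmed → admit]; rule 13 [hydration_advised ∧ age_over_65 → culture_positive]. New: observe_4h, cond_1, order_xray, admit, culture_positive.
Round 2: rule 3 [order_xray ∧ cough ∧ culture_positive → followup_48h]; rule 9 [admit → sore_throat]; rule 10 [observe_4h → high_risk]; rule 11 [fever_present ∧ order_xray → cond_6]; rule 14 [admit → discharge_ok]. New: followup_48h, sore_throat, high_risk, cond_6, discharge_ok.
Round 3: rule 2 [discharge_ok ∧ isolate → immunocompromised]. New: immunocompromised.
Round 4: rule 1 [immunocompromised ∧ high_risk ∧ followup_48h → order_pcr]. New: order_pcr.
Derived: order_pcr (round 4), discharge_ok (round 2), admit (round 1), culture_positive (round 1). cond_3 never appears in any round.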